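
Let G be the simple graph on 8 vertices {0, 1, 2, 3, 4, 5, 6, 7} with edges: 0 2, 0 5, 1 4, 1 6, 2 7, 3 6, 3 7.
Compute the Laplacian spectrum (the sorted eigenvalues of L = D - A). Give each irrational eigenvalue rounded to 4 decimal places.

With the vertex order [0, 1, 2, 3, 4, 5, 6, 7], the degrees are [2, 2, 2, 2, 1, 1, 2, 2], giving D = diag(2, 2, 2, 2, 1, 1, 2, 2) and L = D - A. L is symmetric positive semidefinite, so every eigenvalue is real and nonnegative.

[0, 0.1522, 0.5858, 1.2346, 2, 2.7654, 3.4142, 3.8478]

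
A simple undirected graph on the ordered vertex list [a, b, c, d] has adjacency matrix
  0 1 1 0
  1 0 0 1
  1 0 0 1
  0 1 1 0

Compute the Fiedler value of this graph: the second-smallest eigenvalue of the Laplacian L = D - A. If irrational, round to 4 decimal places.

2

Reading degrees in the order [a, b, c, d] gives [2, 2, 2, 2]; set D = diag(2, 2, 2, 2) and form L = D - A. Computing the eigenvalues of L and sorting gives [0, 2, 2, 4]. The Fiedler value lambda_2 = 2 is strictly positive, so the graph is connected. The largest eigenvalue, 4, is at most the vertex count 4.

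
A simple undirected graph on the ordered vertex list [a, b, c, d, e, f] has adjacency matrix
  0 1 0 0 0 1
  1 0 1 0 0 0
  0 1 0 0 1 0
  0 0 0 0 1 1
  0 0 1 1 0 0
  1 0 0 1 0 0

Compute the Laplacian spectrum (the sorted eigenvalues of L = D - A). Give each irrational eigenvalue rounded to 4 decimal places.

[0, 1, 1, 3, 3, 4]

With the vertex order [a, b, c, d, e, f], the degrees are [2, 2, 2, 2, 2, 2], giving D = diag(2, 2, 2, 2, 2, 2) and L = D - A. Since every row of L sums to 0, the all-ones vector is in the kernel and 0 is an eigenvalue.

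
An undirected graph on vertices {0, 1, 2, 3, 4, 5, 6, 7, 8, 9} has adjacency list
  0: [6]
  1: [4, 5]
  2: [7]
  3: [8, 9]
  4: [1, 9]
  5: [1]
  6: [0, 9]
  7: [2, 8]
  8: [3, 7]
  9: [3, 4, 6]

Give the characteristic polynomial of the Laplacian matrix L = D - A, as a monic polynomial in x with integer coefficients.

With the vertex order [0, 1, 2, 3, 4, 5, 6, 7, 8, 9], the degrees are [1, 2, 1, 2, 2, 1, 2, 2, 2, 3], giving D = diag(1, 2, 1, 2, 2, 1, 2, 2, 2, 3) and L = D - A. L has integer entries, so p(x) = det(xI - L) has integer coefficients. Expanding the determinant yields x^10 - 18x^9 + 135x^8 - 548x^7 + 1308x^6 - 1866x^5 + 1546x^4 - 688x^3 + 141x^2 - 10x. Since p(0) = det(-L) = 0, x divides p(x). The largest eigenvalue, 4.4659, is at most the vertex count 10.

x^10 - 18x^9 + 135x^8 - 548x^7 + 1308x^6 - 1866x^5 + 1546x^4 - 688x^3 + 141x^2 - 10x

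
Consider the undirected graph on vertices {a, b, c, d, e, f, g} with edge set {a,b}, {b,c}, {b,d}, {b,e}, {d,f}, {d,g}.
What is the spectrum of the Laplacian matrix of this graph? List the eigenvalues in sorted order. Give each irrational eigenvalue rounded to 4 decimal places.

Reading degrees in the order [a, b, c, d, e, f, g] gives [1, 4, 1, 3, 1, 1, 1]; set D = diag(1, 4, 1, 3, 1, 1, 1) and form L = D - A. Diagonalising L (or applying a numerical eigensolver to the 7x7 matrix) gives the spectrum above. The single zero eigenvalue shows the graph is connected.

[0, 0.3983, 1, 1, 1, 3.3399, 5.2618]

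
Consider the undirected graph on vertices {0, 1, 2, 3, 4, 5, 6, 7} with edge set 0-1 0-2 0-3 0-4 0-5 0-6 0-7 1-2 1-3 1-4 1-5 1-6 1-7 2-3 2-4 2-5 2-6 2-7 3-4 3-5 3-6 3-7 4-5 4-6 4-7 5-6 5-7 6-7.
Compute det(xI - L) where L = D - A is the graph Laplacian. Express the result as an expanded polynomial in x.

x^8 - 56x^7 + 1344x^6 - 17920x^5 + 143360x^4 - 688128x^3 + 1835008x^2 - 2097152x

Reading degrees in the order [0, 1, 2, 3, 4, 5, 6, 7] gives [7, 7, 7, 7, 7, 7, 7, 7]; set D = diag(7, 7, 7, 7, 7, 7, 7, 7) and form L = D - A. Computing det(xI - L) by cofactor expansion (or equivalently via sum-over-permutations) gives x^8 - 56x^7 + 1344x^6 - 17920x^5 + 143360x^4 - 688128x^3 + 1835008x^2 - 2097152x. The constant term is 0 because L is singular (the all-ones vector lies in its kernel). By the matrix-tree theorem the graph has (1/8) * product of the nonzero eigenvalues = 262144 spanning trees.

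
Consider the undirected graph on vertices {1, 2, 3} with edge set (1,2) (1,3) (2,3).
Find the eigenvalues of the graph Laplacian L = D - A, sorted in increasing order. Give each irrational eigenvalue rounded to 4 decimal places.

With the vertex order [1, 2, 3], the degrees are [2, 2, 2], giving D = diag(2, 2, 2) and L = D - A. The multiplicity of 0 as a Laplacian eigenvalue equals the number of connected components. The single zero eigenvalue shows the graph is connected. The largest eigenvalue, 3, is at most the vertex count 3.

[0, 3, 3]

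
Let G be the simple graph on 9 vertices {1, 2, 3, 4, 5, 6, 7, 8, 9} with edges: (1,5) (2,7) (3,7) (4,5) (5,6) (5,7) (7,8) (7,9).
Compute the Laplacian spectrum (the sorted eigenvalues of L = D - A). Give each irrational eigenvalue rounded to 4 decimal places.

Reading degrees in the order [1, 2, 3, 4, 5, 6, 7, 8, 9] gives [1, 1, 1, 1, 4, 1, 5, 1, 1]; set D = diag(1, 1, 1, 1, 4, 1, 5, 1, 1) and form L = D - A. The multiplicity of 0 as a Laplacian eigenvalue equals the number of connected components. The single zero eigenvalue shows the graph is connected. There is one zero in the spectrum, matching the 1 component.

[0, 0.3272, 1, 1, 1, 1, 1, 4.3519, 6.3209]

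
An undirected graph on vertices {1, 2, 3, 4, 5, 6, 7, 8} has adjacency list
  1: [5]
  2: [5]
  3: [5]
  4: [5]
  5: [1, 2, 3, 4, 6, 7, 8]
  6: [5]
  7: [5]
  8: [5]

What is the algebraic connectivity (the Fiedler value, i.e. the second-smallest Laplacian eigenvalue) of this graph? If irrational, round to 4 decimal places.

Each diagonal entry of L is the vertex degree and each off-diagonal entry is -1 where an edge is present, 0 otherwise; in the order [1, 2, 3, 4, 5, 6, 7, 8] the diagonal is [1, 1, 1, 1, 7, 1, 1, 1]. The sorted Laplacian eigenvalues are [0, 1, 1, 1, 1, 1, 1, 8]; the algebraic connectivity is the second entry, 1. The largest eigenvalue, 8, is at most the vertex count 8.

1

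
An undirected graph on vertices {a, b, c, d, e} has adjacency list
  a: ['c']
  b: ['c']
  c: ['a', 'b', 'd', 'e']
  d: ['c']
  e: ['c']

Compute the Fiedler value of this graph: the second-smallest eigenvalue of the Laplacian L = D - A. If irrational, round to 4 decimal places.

With the vertex order [a, b, c, d, e], the degrees are [1, 1, 4, 1, 1], giving D = diag(1, 1, 4, 1, 1) and L = D - A. Computing the eigenvalues of L and sorting gives [0, 1, 1, 1, 5]. The Fiedler value lambda_2 = 1 is strictly positive, so the graph is connected. There is one zero in the spectrum, matching the 1 component.

1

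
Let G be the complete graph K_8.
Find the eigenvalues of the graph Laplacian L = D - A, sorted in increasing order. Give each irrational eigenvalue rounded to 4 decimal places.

The graph has 8 vertices and degree multiset [7, 7, 7, 7, 7, 7, 7, 7]; D is the diagonal matrix of degrees and L = D - A. Since every row of L sums to 0, the all-ones vector is in the kernel and 0 is an eigenvalue. The eigenvalues sum to 56, which equals trace(L) = 2|E|. There is one zero in the spectrum, matching the 1 component.

[0, 8, 8, 8, 8, 8, 8, 8]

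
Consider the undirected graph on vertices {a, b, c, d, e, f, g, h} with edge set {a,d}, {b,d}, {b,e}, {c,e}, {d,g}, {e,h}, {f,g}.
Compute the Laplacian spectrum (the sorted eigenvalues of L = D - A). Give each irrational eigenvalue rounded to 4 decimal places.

With the vertex order [a, b, c, d, e, f, g, h], the degrees are [1, 2, 1, 3, 3, 1, 2, 1], giving D = diag(1, 2, 1, 3, 3, 1, 2, 1) and L = D - A. Since every row of L sums to 0, the all-ones vector is in the kernel and 0 is an eigenvalue. The largest eigenvalue, 4.4763, is at most the vertex count 8.

[0, 0.2137, 0.6177, 1, 1.4977, 2.3537, 3.8408, 4.4763]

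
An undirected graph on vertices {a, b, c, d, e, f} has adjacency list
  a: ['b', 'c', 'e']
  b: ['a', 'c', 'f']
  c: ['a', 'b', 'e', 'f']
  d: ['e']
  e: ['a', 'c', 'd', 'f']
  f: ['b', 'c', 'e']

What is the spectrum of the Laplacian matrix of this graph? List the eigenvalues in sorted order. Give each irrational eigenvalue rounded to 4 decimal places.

Each diagonal entry of L is the vertex degree and each off-diagonal entry is -1 where an edge is present, 0 otherwise; in the order [a, b, c, d, e, f] the diagonal is [3, 3, 4, 1, 4, 3]. The multiplicity of 0 as a Laplacian eigenvalue equals the number of connected components.

[0, 0.9139, 3, 3.5720, 5, 5.5141]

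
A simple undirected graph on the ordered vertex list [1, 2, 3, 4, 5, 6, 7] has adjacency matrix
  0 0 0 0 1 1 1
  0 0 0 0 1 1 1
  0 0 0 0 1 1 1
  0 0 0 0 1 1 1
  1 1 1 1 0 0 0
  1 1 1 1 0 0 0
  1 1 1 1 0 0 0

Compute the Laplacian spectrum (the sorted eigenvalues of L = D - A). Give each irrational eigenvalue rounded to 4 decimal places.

[0, 3, 3, 3, 4, 4, 7]

With the vertex order [1, 2, 3, 4, 5, 6, 7], the degrees are [3, 3, 3, 3, 4, 4, 4], giving D = diag(3, 3, 3, 3, 4, 4, 4) and L = D - A. Since every row of L sums to 0, the all-ones vector is in the kernel and 0 is an eigenvalue. The single zero eigenvalue shows the graph is connected. There is one zero in the spectrum, matching the 1 component.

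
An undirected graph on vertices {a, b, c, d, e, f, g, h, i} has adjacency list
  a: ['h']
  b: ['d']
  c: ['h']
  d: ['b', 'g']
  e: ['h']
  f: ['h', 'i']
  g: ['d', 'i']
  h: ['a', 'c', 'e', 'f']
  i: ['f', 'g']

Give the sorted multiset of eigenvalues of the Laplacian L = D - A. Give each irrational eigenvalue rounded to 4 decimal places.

With the vertex order [a, b, c, d, e, f, g, h, i], the degrees are [1, 1, 1, 2, 1, 2, 2, 4, 2], giving D = diag(1, 1, 1, 2, 1, 2, 2, 4, 2) and L = D - A. L is symmetric positive semidefinite, so every eigenvalue is real and nonnegative. The eigenvalues sum to 16, which equals trace(L) = 2|E|. The largest eigenvalue, 5.0980, is at most the vertex count 9.

[0, 0.1487, 0.7169, 1, 1, 1.6629, 2.7405, 3.6330, 5.0980]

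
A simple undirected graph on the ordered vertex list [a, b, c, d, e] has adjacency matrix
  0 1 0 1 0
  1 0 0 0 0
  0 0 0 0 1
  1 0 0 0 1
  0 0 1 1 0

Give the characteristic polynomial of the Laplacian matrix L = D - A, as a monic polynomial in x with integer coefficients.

With the vertex order [a, b, c, d, e], the degrees are [2, 1, 1, 2, 2], giving D = diag(2, 1, 1, 2, 2) and L = D - A. Computing det(xI - L) by cofactor expansion (or equivalently via sum-over-permutations) gives x^5 - 8x^4 + 21x^3 - 20x^2 + 5x. The coefficient of x^4 equals -trace(L) = -8, matching the sum of degrees. By the matrix-tree theorem the graph has (1/5) * product of the nonzero eigenvalues = 1 spanning tree.

x^5 - 8x^4 + 21x^3 - 20x^2 + 5x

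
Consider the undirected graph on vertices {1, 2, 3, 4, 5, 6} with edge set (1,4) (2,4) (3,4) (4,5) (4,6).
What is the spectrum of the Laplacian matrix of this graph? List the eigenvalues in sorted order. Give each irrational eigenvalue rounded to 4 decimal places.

[0, 1, 1, 1, 1, 6]

With the vertex order [1, 2, 3, 4, 5, 6], the degrees are [1, 1, 1, 5, 1, 1], giving D = diag(1, 1, 1, 5, 1, 1) and L = D - A. Since every row of L sums to 0, the all-ones vector is in the kernel and 0 is an eigenvalue. The largest eigenvalue, 6, is at most the vertex count 6. There is one zero in the spectrum, matching the 1 component.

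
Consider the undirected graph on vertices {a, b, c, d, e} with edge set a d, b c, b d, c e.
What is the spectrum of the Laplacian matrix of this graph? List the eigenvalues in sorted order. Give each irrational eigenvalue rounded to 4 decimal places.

Each diagonal entry of L is the vertex degree and each off-diagonal entry is -1 where an edge is present, 0 otherwise; in the order [a, b, c, d, e] the diagonal is [1, 2, 2, 2, 1]. The multiplicity of 0 as a Laplacian eigenvalue equals the number of connected components. The single zero eigenvalue shows the graph is connected.

[0, 0.3820, 1.3820, 2.6180, 3.6180]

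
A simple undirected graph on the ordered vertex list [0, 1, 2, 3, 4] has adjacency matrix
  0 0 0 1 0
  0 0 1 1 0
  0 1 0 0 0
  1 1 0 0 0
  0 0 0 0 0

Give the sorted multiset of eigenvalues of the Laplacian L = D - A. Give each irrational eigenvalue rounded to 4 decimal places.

With the vertex order [0, 1, 2, 3, 4], the degrees are [1, 2, 1, 2, 0], giving D = diag(1, 2, 1, 2, 0) and L = D - A. L is symmetric positive semidefinite, so every eigenvalue is real and nonnegative. The 2 zero eigenvalues correspond to the 2 connected components. The eigenvalues sum to 6, which equals trace(L) = 2|E|. There are 2 zeros in the spectrum, matching the 2 components.

[0, 0, 0.5858, 2, 3.4142]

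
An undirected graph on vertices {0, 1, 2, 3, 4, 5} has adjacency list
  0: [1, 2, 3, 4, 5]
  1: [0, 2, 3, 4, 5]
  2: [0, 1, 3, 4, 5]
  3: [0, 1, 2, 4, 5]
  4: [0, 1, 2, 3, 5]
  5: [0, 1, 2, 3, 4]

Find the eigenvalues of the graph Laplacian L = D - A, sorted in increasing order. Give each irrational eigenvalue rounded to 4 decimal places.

[0, 6, 6, 6, 6, 6]

Each diagonal entry of L is the vertex degree and each off-diagonal entry is -1 where an edge is present, 0 otherwise; in the order [0, 1, 2, 3, 4, 5] the diagonal is [5, 5, 5, 5, 5, 5]. The multiplicity of 0 as a Laplacian eigenvalue equals the number of connected components. By the matrix-tree theorem the graph has (1/6) * product of the nonzero eigenvalues = 1296 spanning trees.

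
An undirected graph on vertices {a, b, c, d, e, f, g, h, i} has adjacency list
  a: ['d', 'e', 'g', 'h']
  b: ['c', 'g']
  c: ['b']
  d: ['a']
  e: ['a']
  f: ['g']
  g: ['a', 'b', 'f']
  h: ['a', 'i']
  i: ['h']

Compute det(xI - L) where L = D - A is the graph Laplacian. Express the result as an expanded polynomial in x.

x^9 - 16x^8 + 101x^7 - 326x^6 + 583x^5 - 586x^4 + 322x^3 - 88x^2 + 9x

Reading degrees in the order [a, b, c, d, e, f, g, h, i] gives [4, 2, 1, 1, 1, 1, 3, 2, 1]; set D = diag(4, 2, 1, 1, 1, 1, 3, 2, 1) and form L = D - A. Computing det(xI - L) by cofactor expansion (or equivalently via sum-over-permutations) gives x^9 - 16x^8 + 101x^7 - 326x^6 + 583x^5 - 586x^4 + 322x^3 - 88x^2 + 9x. The constant term is 0 because L is singular (the all-ones vector lies in its kernel). By the matrix-tree theorem the graph has (1/9) * product of the nonzero eigenvalues = 1 spanning tree. The largest eigenvalue, 5.3411, is at most the vertex count 9.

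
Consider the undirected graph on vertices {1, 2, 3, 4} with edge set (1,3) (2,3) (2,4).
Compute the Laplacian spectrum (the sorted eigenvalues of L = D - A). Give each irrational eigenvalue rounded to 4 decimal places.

[0, 0.5858, 2, 3.4142]

With the vertex order [1, 2, 3, 4], the degrees are [1, 2, 2, 1], giving D = diag(1, 2, 2, 1) and L = D - A. The multiplicity of 0 as a Laplacian eigenvalue equals the number of connected components. By the matrix-tree theorem the graph has (1/4) * product of the nonzero eigenvalues = 1 spanning tree.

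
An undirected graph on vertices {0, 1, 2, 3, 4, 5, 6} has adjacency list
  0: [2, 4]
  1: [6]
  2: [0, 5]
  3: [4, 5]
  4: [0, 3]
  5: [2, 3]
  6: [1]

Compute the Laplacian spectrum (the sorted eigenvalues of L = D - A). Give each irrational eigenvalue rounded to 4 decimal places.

[0, 0, 1.3820, 1.3820, 2, 3.6180, 3.6180]

With the vertex order [0, 1, 2, 3, 4, 5, 6], the degrees are [2, 1, 2, 2, 2, 2, 1], giving D = diag(2, 1, 2, 2, 2, 2, 1) and L = D - A. L is symmetric positive semidefinite, so every eigenvalue is real and nonnegative. The 2 zero eigenvalues correspond to the 2 connected components. The eigenvalues sum to 12, which equals trace(L) = 2|E|. There are 2 zeros in the spectrum, matching the 2 components.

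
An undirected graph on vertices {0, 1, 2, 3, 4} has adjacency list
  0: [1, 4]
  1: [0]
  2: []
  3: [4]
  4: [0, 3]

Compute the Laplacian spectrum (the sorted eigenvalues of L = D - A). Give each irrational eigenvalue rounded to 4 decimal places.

With the vertex order [0, 1, 2, 3, 4], the degrees are [2, 1, 0, 1, 2], giving D = diag(2, 1, 0, 1, 2) and L = D - A. L is symmetric positive semidefinite, so every eigenvalue is real and nonnegative. The 2 zero eigenvalues correspond to the 2 connected components. The largest eigenvalue, 3.4142, is at most the vertex count 5.

[0, 0, 0.5858, 2, 3.4142]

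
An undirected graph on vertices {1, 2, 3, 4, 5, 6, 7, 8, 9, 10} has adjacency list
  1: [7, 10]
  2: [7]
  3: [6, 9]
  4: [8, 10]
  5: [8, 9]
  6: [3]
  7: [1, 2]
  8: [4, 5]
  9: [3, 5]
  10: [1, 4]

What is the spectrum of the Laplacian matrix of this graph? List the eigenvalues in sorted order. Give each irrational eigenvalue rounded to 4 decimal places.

Reading degrees in the order [1, 2, 3, 4, 5, 6, 7, 8, 9, 10] gives [2, 1, 2, 2, 2, 1, 2, 2, 2, 2]; set D = diag(2, 1, 2, 2, 2, 1, 2, 2, 2, 2) and form L = D - A. The multiplicity of 0 as a Laplacian eigenvalue equals the number of connected components. The single zero eigenvalue shows the graph is connected. The largest eigenvalue, 3.9021, is at most the vertex count 10.

[0, 0.0979, 0.3820, 0.8244, 1.3820, 2, 2.6180, 3.1756, 3.6180, 3.9021]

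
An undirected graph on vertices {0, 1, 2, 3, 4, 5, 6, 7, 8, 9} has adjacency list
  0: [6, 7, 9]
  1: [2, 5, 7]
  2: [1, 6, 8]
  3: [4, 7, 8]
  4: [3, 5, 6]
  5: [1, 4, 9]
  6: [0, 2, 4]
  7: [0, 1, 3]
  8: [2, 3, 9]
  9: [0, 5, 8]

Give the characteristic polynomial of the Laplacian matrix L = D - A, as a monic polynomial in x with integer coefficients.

Reading degrees in the order [0, 1, 2, 3, 4, 5, 6, 7, 8, 9] gives [3, 3, 3, 3, 3, 3, 3, 3, 3, 3]; set D = diag(3, 3, 3, 3, 3, 3, 3, 3, 3, 3) and form L = D - A. Computing det(xI - L) by cofactor expansion (or equivalently via sum-over-permutations) gives x^10 - 30x^9 + 390x^8 - 2880x^7 + 13305x^6 - 39882x^5 + 77640x^4 - 94800x^3 + 66000x^2 - 20000x. The constant term is 0 because L is singular (the all-ones vector lies in its kernel). By the matrix-tree theorem the graph has (1/10) * product of the nonzero eigenvalues = 2000 spanning trees.

x^10 - 30x^9 + 390x^8 - 2880x^7 + 13305x^6 - 39882x^5 + 77640x^4 - 94800x^3 + 66000x^2 - 20000x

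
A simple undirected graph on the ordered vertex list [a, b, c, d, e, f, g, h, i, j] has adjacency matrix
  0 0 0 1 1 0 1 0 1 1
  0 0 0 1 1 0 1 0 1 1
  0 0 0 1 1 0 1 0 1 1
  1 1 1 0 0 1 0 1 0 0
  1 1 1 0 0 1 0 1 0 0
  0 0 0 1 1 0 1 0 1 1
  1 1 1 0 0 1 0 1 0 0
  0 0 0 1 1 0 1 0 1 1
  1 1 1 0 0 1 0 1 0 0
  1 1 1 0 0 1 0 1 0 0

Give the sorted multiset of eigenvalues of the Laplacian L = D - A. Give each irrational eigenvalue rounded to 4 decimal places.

Each diagonal entry of L is the vertex degree and each off-diagonal entry is -1 where an edge is present, 0 otherwise; in the order [a, b, c, d, e, f, g, h, i, j] the diagonal is [5, 5, 5, 5, 5, 5, 5, 5, 5, 5]. Diagonalising L (or applying a numerical eigensolver to the 10x10 matrix) gives the spectrum above.

[0, 5, 5, 5, 5, 5, 5, 5, 5, 10]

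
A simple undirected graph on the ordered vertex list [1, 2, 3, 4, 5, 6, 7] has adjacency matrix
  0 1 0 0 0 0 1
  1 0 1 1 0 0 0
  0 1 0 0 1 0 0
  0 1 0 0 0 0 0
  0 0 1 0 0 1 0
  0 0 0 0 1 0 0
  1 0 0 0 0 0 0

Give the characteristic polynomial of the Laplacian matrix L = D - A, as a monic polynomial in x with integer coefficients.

x^7 - 12x^6 + 54x^5 - 114x^4 + 115x^3 - 50x^2 + 7x

With the vertex order [1, 2, 3, 4, 5, 6, 7], the degrees are [2, 3, 2, 1, 2, 1, 1], giving D = diag(2, 3, 2, 1, 2, 1, 1) and L = D - A. L has integer entries, so p(x) = det(xI - L) has integer coefficients. Expanding the determinant yields x^7 - 12x^6 + 54x^5 - 114x^4 + 115x^3 - 50x^2 + 7x. Since p(0) = det(-L) = 0, x divides p(x). The largest eigenvalue, 4.3342, is at most the vertex count 7. There is one zero in the spectrum, matching the 1 component.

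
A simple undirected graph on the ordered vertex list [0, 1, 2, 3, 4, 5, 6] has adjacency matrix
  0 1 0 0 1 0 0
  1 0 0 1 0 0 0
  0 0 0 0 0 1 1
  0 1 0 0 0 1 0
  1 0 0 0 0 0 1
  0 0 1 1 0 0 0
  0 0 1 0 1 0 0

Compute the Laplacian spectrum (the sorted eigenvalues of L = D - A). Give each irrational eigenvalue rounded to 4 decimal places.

Each diagonal entry of L is the vertex degree and each off-diagonal entry is -1 where an edge is present, 0 otherwise; in the order [0, 1, 2, 3, 4, 5, 6] the diagonal is [2, 2, 2, 2, 2, 2, 2]. The multiplicity of 0 as a Laplacian eigenvalue equals the number of connected components. The single zero eigenvalue shows the graph is connected. The largest eigenvalue, 3.8019, is at most the vertex count 7. By the matrix-tree theorem the graph has (1/7) * product of the nonzero eigenvalues = 7 spanning trees.

[0, 0.7530, 0.7530, 2.4450, 2.4450, 3.8019, 3.8019]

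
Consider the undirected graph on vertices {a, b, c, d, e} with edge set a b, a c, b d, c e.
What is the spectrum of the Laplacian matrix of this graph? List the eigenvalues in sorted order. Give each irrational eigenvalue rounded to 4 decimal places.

With the vertex order [a, b, c, d, e], the degrees are [2, 2, 2, 1, 1], giving D = diag(2, 2, 2, 1, 1) and L = D - A. L is symmetric positive semidefinite, so every eigenvalue is real and nonnegative. The single zero eigenvalue shows the graph is connected. The eigenvalues sum to 8, which equals trace(L) = 2|E|.

[0, 0.3820, 1.3820, 2.6180, 3.6180]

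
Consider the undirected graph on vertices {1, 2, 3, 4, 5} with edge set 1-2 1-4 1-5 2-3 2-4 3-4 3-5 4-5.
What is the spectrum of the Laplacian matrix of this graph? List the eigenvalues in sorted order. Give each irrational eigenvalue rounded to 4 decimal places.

Reading degrees in the order [1, 2, 3, 4, 5] gives [3, 3, 3, 4, 3]; set D = diag(3, 3, 3, 4, 3) and form L = D - A. Since every row of L sums to 0, the all-ones vector is in the kernel and 0 is an eigenvalue. The single zero eigenvalue shows the graph is connected. There is one zero in the spectrum, matching the 1 component.

[0, 3, 3, 5, 5]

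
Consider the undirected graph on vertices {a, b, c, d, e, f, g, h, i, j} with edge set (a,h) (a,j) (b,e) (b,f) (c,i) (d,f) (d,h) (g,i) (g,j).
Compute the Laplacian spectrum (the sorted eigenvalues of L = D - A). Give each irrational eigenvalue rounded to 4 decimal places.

With the vertex order [a, b, c, d, e, f, g, h, i, j], the degrees are [2, 2, 1, 2, 1, 2, 2, 2, 2, 2], giving D = diag(2, 2, 1, 2, 1, 2, 2, 2, 2, 2) and L = D - A. The multiplicity of 0 as a Laplacian eigenvalue equals the number of connected components. The largest eigenvalue, 3.9021, is at most the vertex count 10.

[0, 0.0979, 0.3820, 0.8244, 1.3820, 2, 2.6180, 3.1756, 3.6180, 3.9021]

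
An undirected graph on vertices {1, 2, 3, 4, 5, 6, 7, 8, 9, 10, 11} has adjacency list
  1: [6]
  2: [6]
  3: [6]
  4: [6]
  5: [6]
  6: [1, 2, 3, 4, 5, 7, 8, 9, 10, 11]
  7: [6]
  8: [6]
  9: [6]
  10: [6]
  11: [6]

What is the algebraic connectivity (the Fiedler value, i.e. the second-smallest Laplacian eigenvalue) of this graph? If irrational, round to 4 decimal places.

1

Reading degrees in the order [1, 2, 3, 4, 5, 6, 7, 8, 9, 10, 11] gives [1, 1, 1, 1, 1, 10, 1, 1, 1, 1, 1]; set D = diag(1, 1, 1, 1, 1, 10, 1, 1, 1, 1, 1) and form L = D - A. The sorted Laplacian eigenvalues are [0, 1, 1, 1, 1, 1, 1, 1, 1, 1, 11]; the algebraic connectivity is the second entry, 1. The largest eigenvalue, 11, is at most the vertex count 11.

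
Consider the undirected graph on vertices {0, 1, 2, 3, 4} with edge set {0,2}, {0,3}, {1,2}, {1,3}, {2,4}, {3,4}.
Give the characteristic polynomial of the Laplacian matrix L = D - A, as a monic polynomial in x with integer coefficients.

x^5 - 12x^4 + 51x^3 - 92x^2 + 60x

Each diagonal entry of L is the vertex degree and each off-diagonal entry is -1 where an edge is present, 0 otherwise; in the order [0, 1, 2, 3, 4] the diagonal is [2, 2, 3, 3, 2]. Computing det(xI - L) by cofactor expansion (or equivalently via sum-over-permutations) gives x^5 - 12x^4 + 51x^3 - 92x^2 + 60x. Since p(0) = det(-L) = 0, x divides p(x). The eigenvalues sum to 12, which equals trace(L) = 2|E|.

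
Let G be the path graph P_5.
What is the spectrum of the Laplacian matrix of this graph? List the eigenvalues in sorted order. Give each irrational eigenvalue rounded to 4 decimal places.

The graph has 5 vertices and degree multiset [2, 2, 2, 1, 1]; D is the diagonal matrix of degrees and L = D - A. The multiplicity of 0 as a Laplacian eigenvalue equals the number of connected components. By the matrix-tree theorem the graph has (1/5) * product of the nonzero eigenvalues = 1 spanning tree.

[0, 0.3820, 1.3820, 2.6180, 3.6180]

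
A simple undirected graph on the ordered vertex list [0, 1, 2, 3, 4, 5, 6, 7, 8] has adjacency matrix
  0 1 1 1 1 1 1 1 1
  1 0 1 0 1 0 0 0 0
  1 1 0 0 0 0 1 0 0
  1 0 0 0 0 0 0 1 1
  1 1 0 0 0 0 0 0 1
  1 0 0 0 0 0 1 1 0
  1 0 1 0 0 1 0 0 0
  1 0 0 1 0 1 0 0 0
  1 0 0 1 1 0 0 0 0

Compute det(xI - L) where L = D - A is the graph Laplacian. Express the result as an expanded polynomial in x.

Each diagonal entry of L is the vertex degree and each off-diagonal entry is -1 where an edge is present, 0 otherwise; in the order [0, 1, 2, 3, 4, 5, 6, 7, 8] the diagonal is [8, 3, 3, 3, 3, 3, 3, 3, 3]. L has integer entries, so p(x) = det(xI - L) has integer coefficients. Expanding the determinant yields x^9 - 32x^8 + 428x^7 - 3136x^6 + 13786x^5 - 37232x^4 + 60276x^3 - 53424x^2 + 19845x. Since p(0) = det(-L) = 0, x divides p(x). The eigenvalues sum to 32, which equals trace(L) = 2|E|.

x^9 - 32x^8 + 428x^7 - 3136x^6 + 13786x^5 - 37232x^4 + 60276x^3 - 53424x^2 + 19845x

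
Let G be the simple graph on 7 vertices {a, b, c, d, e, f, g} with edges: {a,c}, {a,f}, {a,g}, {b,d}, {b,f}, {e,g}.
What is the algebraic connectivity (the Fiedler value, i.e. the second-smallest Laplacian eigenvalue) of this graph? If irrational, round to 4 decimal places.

0.2603

Reading degrees in the order [a, b, c, d, e, f, g] gives [3, 2, 1, 1, 1, 2, 2]; set D = diag(3, 2, 1, 1, 1, 2, 2) and form L = D - A. The smallest Laplacian eigenvalue is always 0. The next one, lambda_2 = 0.2603, measures how hard the graph is to disconnect: larger values mean better connectivity.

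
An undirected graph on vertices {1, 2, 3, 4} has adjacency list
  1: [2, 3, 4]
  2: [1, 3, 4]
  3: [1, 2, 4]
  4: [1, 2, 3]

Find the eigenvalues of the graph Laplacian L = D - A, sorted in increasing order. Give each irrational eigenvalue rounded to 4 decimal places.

Reading degrees in the order [1, 2, 3, 4] gives [3, 3, 3, 3]; set D = diag(3, 3, 3, 3) and form L = D - A. L is symmetric positive semidefinite, so every eigenvalue is real and nonnegative. The largest eigenvalue, 4, is at most the vertex count 4.

[0, 4, 4, 4]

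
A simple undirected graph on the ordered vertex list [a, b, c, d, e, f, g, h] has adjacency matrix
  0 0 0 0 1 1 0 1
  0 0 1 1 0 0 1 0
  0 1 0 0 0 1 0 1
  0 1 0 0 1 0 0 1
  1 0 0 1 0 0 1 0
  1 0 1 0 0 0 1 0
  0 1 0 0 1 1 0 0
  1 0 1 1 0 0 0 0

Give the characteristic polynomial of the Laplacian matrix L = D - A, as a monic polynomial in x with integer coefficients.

Reading degrees in the order [a, b, c, d, e, f, g, h] gives [3, 3, 3, 3, 3, 3, 3, 3]; set D = diag(3, 3, 3, 3, 3, 3, 3, 3) and form L = D - A. The eigenvalues of L are [0, 2, 2, 2, 4, 4, 4, 6]; the characteristic polynomial is the product of (x - lambda_i), which multiplies out to x^8 - 24x^7 + 240x^6 - 1296x^5 + 4080x^4 - 7488x^3 + 7424x^2 - 3072x. The constant term is 0 because L is singular (the all-ones vector lies in its kernel). By the matrix-tree theorem the graph has (1/8) * product of the nonzero eigenvalues = 384 spanning trees.

x^8 - 24x^7 + 240x^6 - 1296x^5 + 4080x^4 - 7488x^3 + 7424x^2 - 3072x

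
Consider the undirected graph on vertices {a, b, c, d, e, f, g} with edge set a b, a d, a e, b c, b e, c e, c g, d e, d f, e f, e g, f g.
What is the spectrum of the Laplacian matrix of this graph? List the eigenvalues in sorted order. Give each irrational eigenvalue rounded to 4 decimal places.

[0, 2, 2, 4, 4, 5, 7]

With the vertex order [a, b, c, d, e, f, g], the degrees are [3, 3, 3, 3, 6, 3, 3], giving D = diag(3, 3, 3, 3, 6, 3, 3) and L = D - A. Since every row of L sums to 0, the all-ones vector is in the kernel and 0 is an eigenvalue. The single zero eigenvalue shows the graph is connected. There is one zero in the spectrum, matching the 1 component.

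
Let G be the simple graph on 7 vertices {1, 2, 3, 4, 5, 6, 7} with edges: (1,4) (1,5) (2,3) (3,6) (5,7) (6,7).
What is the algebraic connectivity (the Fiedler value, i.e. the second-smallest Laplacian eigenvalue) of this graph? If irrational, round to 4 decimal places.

0.1981

Reading degrees in the order [1, 2, 3, 4, 5, 6, 7] gives [2, 1, 2, 1, 2, 2, 2]; set D = diag(2, 1, 2, 1, 2, 2, 2) and form L = D - A. The smallest Laplacian eigenvalue is always 0. The next one, lambda_2 = 0.1981, measures how hard the graph is to disconnect: larger values mean better connectivity. There is one zero in the spectrum, matching the 1 component.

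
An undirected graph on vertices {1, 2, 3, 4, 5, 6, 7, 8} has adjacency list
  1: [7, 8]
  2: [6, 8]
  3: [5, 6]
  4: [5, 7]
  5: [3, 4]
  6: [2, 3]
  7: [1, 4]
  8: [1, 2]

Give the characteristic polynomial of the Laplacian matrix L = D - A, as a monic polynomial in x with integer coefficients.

With the vertex order [1, 2, 3, 4, 5, 6, 7, 8], the degrees are [2, 2, 2, 2, 2, 2, 2, 2], giving D = diag(2, 2, 2, 2, 2, 2, 2, 2) and L = D - A. Computing det(xI - L) by cofactor expansion (or equivalently via sum-over-permutations) gives x^8 - 16x^7 + 104x^6 - 352x^5 + 660x^4 - 672x^3 + 336x^2 - 64x. The constant term is 0 because L is singular (the all-ones vector lies in its kernel). The largest eigenvalue, 4, is at most the vertex count 8. There is one zero in the spectrum, matching the 1 component.

x^8 - 16x^7 + 104x^6 - 352x^5 + 660x^4 - 672x^3 + 336x^2 - 64x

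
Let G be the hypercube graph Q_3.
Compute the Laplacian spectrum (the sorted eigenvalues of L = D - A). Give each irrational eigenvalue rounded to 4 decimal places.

[0, 2, 2, 2, 4, 4, 4, 6]

The graph has 8 vertices and degree multiset [3, 3, 3, 3, 3, 3, 3, 3]; D is the diagonal matrix of degrees and L = D - A. The multiplicity of 0 as a Laplacian eigenvalue equals the number of connected components.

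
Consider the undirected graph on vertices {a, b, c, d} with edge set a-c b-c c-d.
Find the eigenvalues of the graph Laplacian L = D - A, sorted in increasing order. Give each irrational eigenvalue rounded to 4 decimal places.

[0, 1, 1, 4]

Each diagonal entry of L is the vertex degree and each off-diagonal entry is -1 where an edge is present, 0 otherwise; in the order [a, b, c, d] the diagonal is [1, 1, 3, 1]. L is symmetric positive semidefinite, so every eigenvalue is real and nonnegative. There is one zero in the spectrum, matching the 1 component. By the matrix-tree theorem the graph has (1/4) * product of the nonzero eigenvalues = 1 spanning tree.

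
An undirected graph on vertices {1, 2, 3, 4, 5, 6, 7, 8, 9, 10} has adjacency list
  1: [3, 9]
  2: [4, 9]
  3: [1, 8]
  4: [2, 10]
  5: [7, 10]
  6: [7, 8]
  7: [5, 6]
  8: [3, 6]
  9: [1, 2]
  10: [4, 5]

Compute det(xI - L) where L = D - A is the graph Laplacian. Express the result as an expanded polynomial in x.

Each diagonal entry of L is the vertex degree and each off-diagonal entry is -1 where an edge is present, 0 otherwise; in the order [1, 2, 3, 4, 5, 6, 7, 8, 9, 10] the diagonal is [2, 2, 2, 2, 2, 2, 2, 2, 2, 2]. Computing det(xI - L) by cofactor expansion (or equivalently via sum-over-permutations) gives x^10 - 20x^9 + 170x^8 - 800x^7 + 2275x^6 - 4004x^5 + 4290x^4 - 2640x^3 + 825x^2 - 100x. The coefficient of x^9 equals -trace(L) = -20, matching the sum of degrees. By the matrix-tree theorem the graph has (1/10) * product of the nonzero eigenvalues = 10 spanning trees.

x^10 - 20x^9 + 170x^8 - 800x^7 + 2275x^6 - 4004x^5 + 4290x^4 - 2640x^3 + 825x^2 - 100x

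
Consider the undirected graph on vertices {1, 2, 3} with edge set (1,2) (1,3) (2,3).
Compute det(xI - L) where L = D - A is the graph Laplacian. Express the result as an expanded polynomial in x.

x^3 - 6x^2 + 9x

Each diagonal entry of L is the vertex degree and each off-diagonal entry is -1 where an edge is present, 0 otherwise; in the order [1, 2, 3] the diagonal is [2, 2, 2]. Computing det(xI - L) by cofactor expansion (or equivalently via sum-over-permutations) gives x^3 - 6x^2 + 9x. The coefficient of x^2 equals -trace(L) = -6, matching the sum of degrees. The largest eigenvalue, 3, is at most the vertex count 3.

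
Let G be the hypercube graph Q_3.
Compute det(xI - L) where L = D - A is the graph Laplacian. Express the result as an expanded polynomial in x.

x^8 - 24x^7 + 240x^6 - 1296x^5 + 4080x^4 - 7488x^3 + 7424x^2 - 3072x

The graph has 8 vertices and degree multiset [3, 3, 3, 3, 3, 3, 3, 3]; D is the diagonal matrix of degrees and L = D - A. Computing det(xI - L) by cofactor expansion (or equivalently via sum-over-permutations) gives x^8 - 24x^7 + 240x^6 - 1296x^5 + 4080x^4 - 7488x^3 + 7424x^2 - 3072x. The coefficient of x^7 equals -trace(L) = -24, matching the sum of degrees. The largest eigenvalue, 6, is at most the vertex count 8.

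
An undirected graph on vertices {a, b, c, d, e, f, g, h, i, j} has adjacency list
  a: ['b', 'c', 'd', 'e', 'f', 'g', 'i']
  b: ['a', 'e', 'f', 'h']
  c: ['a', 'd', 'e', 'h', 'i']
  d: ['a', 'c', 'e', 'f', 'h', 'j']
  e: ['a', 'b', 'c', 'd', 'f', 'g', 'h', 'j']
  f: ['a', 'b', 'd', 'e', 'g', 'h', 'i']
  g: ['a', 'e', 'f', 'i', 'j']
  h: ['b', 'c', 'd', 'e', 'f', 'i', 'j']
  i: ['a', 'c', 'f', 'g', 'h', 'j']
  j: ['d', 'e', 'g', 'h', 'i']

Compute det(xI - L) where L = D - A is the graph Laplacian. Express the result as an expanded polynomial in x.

Each diagonal entry of L is the vertex degree and each off-diagonal entry is -1 where an edge is present, 0 otherwise; in the order [a, b, c, d, e, f, g, h, i, j] the diagonal is [7, 4, 5, 6, 8, 7, 5, 7, 6, 5]. L has integer entries, so p(x) = det(xI - L) has integer coefficients. Expanding the determinant yields x^10 - 60x^9 + 1583x^8 - 24094x^7 + 233051x^6 - 1484970x^5 + 6230523x^4 - 16591784x^3 + 25435710x^2 - 17096220x. The constant term is 0 because L is singular (the all-ones vector lies in its kernel). The largest eigenvalue, 9.4725, is at most the vertex count 10. There is one zero in the spectrum, matching the 1 component.

x^10 - 60x^9 + 1583x^8 - 24094x^7 + 233051x^6 - 1484970x^5 + 6230523x^4 - 16591784x^3 + 25435710x^2 - 17096220x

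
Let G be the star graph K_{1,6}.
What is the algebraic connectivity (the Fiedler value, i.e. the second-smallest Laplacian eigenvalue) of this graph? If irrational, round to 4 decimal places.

The graph has 7 vertices and degree multiset [6, 1, 1, 1, 1, 1, 1]; D is the diagonal matrix of degrees and L = D - A. The smallest Laplacian eigenvalue is always 0. The next one, lambda_2 = 1, measures how hard the graph is to disconnect: larger values mean better connectivity. The eigenvalues sum to 12, which equals trace(L) = 2|E|.

1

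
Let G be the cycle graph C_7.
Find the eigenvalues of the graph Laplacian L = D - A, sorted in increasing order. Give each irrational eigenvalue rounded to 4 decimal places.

[0, 0.7530, 0.7530, 2.4450, 2.4450, 3.8019, 3.8019]

The graph has 7 vertices and degree multiset [2, 2, 2, 2, 2, 2, 2]; D is the diagonal matrix of degrees and L = D - A. The multiplicity of 0 as a Laplacian eigenvalue equals the number of connected components. The single zero eigenvalue shows the graph is connected. By the matrix-tree theorem the graph has (1/7) * product of the nonzero eigenvalues = 7 spanning trees. The largest eigenvalue, 3.8019, is at most the vertex count 7.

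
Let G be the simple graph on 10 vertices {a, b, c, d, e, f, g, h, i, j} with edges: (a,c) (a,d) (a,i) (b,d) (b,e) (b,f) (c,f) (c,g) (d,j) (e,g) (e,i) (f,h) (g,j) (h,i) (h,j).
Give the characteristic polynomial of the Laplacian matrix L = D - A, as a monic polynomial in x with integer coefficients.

Reading degrees in the order [a, b, c, d, e, f, g, h, i, j] gives [3, 3, 3, 3, 3, 3, 3, 3, 3, 3]; set D = diag(3, 3, 3, 3, 3, 3, 3, 3, 3, 3) and form L = D - A. The eigenvalues of L are [0, 2, 2, 2, 2, 2, 5, 5, 5, 5]; the characteristic polynomial is the product of (x - lambda_i), which multiplies out to x^10 - 30x^9 + 390x^8 - 2880x^7 + 13305x^6 - 39882x^5 + 77640x^4 - 94800x^3 + 66000x^2 - 20000x. The coefficient of x^9 equals -trace(L) = -30, matching the sum of degrees.

x^10 - 30x^9 + 390x^8 - 2880x^7 + 13305x^6 - 39882x^5 + 77640x^4 - 94800x^3 + 66000x^2 - 20000x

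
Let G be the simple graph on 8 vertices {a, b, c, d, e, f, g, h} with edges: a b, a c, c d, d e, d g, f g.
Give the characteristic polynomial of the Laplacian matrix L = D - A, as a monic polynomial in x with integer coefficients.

x^8 - 12x^7 + 54x^6 - 114x^5 + 115x^4 - 50x^3 + 7x^2

Each diagonal entry of L is the vertex degree and each off-diagonal entry is -1 where an edge is present, 0 otherwise; in the order [a, b, c, d, e, f, g, h] the diagonal is [2, 1, 2, 3, 1, 1, 2, 0]. Computing det(xI - L) by cofactor expansion (or equivalently via sum-over-permutations) gives x^8 - 12x^7 + 54x^6 - 114x^5 + 115x^4 - 50x^3 + 7x^2. The coefficient of x^7 equals -trace(L) = -12, matching the sum of degrees.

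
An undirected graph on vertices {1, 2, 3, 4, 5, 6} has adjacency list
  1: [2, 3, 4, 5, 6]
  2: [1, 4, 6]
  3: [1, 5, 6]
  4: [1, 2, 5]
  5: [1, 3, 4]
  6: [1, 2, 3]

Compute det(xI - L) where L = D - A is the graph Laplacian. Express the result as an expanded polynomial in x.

Each diagonal entry of L is the vertex degree and each off-diagonal entry is -1 where an edge is present, 0 otherwise; in the order [1, 2, 3, 4, 5, 6] the diagonal is [5, 3, 3, 3, 3, 3]. Computing det(xI - L) by cofactor expansion (or equivalently via sum-over-permutations) gives x^6 - 20x^5 + 155x^4 - 580x^3 + 1045x^2 - 726x. Since p(0) = det(-L) = 0, x divides p(x). The largest eigenvalue, 6, is at most the vertex count 6. By the matrix-tree theorem the graph has (1/6) * product of the nonzero eigenvalues = 121 spanning trees.

x^6 - 20x^5 + 155x^4 - 580x^3 + 1045x^2 - 726x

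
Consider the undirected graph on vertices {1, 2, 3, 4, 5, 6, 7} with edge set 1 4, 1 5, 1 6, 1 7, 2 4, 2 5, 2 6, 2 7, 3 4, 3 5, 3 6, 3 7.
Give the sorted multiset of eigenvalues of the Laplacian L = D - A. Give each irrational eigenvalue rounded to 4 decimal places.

[0, 3, 3, 3, 4, 4, 7]

Reading degrees in the order [1, 2, 3, 4, 5, 6, 7] gives [4, 4, 4, 3, 3, 3, 3]; set D = diag(4, 4, 4, 3, 3, 3, 3) and form L = D - A. Since every row of L sums to 0, the all-ones vector is in the kernel and 0 is an eigenvalue. The eigenvalues sum to 24, which equals trace(L) = 2|E|. By the matrix-tree theorem the graph has (1/7) * product of the nonzero eigenvalues = 432 spanning trees.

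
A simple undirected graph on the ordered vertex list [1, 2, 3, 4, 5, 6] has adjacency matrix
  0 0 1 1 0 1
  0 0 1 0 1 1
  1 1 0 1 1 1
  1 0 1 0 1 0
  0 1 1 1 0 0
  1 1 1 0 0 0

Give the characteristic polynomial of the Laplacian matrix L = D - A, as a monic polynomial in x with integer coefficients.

x^6 - 20x^5 + 155x^4 - 580x^3 + 1045x^2 - 726x

Reading degrees in the order [1, 2, 3, 4, 5, 6] gives [3, 3, 5, 3, 3, 3]; set D = diag(3, 3, 5, 3, 3, 3) and form L = D - A. L has integer entries, so p(x) = det(xI - L) has integer coefficients. Expanding the determinant yields x^6 - 20x^5 + 155x^4 - 580x^3 + 1045x^2 - 726x. The constant term is 0 because L is singular (the all-ones vector lies in its kernel). The largest eigenvalue, 6, is at most the vertex count 6.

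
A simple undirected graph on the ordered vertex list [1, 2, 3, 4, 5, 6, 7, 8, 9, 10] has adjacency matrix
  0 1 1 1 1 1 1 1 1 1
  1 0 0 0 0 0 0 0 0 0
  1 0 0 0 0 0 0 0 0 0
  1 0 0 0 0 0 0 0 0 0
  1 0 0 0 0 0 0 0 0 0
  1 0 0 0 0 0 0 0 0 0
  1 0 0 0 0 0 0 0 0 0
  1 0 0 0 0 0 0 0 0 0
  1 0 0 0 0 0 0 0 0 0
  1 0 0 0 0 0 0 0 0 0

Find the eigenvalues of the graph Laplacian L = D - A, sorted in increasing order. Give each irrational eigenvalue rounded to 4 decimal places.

Reading degrees in the order [1, 2, 3, 4, 5, 6, 7, 8, 9, 10] gives [9, 1, 1, 1, 1, 1, 1, 1, 1, 1]; set D = diag(9, 1, 1, 1, 1, 1, 1, 1, 1, 1) and form L = D - A. L is symmetric positive semidefinite, so every eigenvalue is real and nonnegative. The single zero eigenvalue shows the graph is connected. The largest eigenvalue, 10, is at most the vertex count 10.

[0, 1, 1, 1, 1, 1, 1, 1, 1, 10]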